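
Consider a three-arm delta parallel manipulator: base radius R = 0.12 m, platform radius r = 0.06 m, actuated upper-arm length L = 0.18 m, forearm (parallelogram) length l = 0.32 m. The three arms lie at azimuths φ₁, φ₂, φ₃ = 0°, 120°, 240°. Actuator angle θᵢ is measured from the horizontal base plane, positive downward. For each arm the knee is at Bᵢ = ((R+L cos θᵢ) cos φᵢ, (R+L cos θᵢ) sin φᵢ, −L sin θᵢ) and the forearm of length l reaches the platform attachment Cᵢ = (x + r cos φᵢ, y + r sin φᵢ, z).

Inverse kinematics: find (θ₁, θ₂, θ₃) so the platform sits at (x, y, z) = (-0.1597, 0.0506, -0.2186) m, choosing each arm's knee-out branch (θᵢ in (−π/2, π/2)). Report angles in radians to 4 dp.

θ₁ = 1.0473, θ₂ = -0.3492, θ₃ = 0.1740

φ1=0.0° → target in arm frame (-0.1597, 0.0506)
  A=0.2197, B=-0.2186, C=(l²−L²−A²−y'²−z²)/(2L)=-0.0795
  θ1 = atan2(B,A) + arccos(C/0.3099) = 1.0473
φ2=120.0° → target in arm frame (0.1237, 0.1130)
  e−x'=-0.0637;  (l²−L²−(e−x')²−y'²−z²)/2L = 0.0150
  θ2 = atan2(B,A) + arccos(C/0.2277) = -0.3492
rotate P by −φ3: (0.0360, -0.1636, -0.2186)
  e−x'=0.0240;  (l²−L²−(e−x')²−y'²−z²)/2L = -0.0142
  θ3 = atan2(B,A) + arccos(C/0.2199) = 0.1740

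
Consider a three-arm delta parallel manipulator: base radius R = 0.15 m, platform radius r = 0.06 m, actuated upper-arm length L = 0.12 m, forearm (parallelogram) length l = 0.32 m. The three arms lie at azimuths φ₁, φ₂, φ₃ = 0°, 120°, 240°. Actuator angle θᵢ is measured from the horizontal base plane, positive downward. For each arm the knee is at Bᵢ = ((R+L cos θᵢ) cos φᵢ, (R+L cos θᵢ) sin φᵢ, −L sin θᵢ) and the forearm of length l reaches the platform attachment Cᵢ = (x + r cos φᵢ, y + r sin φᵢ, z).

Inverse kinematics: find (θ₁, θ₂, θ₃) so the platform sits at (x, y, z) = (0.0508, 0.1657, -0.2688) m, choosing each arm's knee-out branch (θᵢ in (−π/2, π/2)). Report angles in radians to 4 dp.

φ1=0.0° → target in arm frame (0.0508, 0.1657)
  A cos θ + B sin θ = C:  0.0392·cos θ + -0.2688·sin θ = -0.0552
  γ=atan2(-0.2688,0.0392)=-1.4260;  ψ=arccos(-0.2032)=1.7754;  θ1=γ+ψ≈0.3494
φ2=120.0° → target in arm frame (0.1181, -0.1268)
  A=-0.0281, B=-0.2688, C=(l²−L²−A²−y'²−z²)/(2L)=-0.0047
  θ2 = atan2(B,A) + arccos(C/0.2703) = -0.0867
φ3=240.0° → target in arm frame (-0.1689, -0.0389)
  e−x'=0.2589;  (l²−L²−(e−x')²−y'²−z²)/2L = -0.2200
  θ3 = atan2(B,A) + arccos(C/0.3732) = 1.3970

θ₁ = 0.3494, θ₂ = -0.0867, θ₃ = 1.3970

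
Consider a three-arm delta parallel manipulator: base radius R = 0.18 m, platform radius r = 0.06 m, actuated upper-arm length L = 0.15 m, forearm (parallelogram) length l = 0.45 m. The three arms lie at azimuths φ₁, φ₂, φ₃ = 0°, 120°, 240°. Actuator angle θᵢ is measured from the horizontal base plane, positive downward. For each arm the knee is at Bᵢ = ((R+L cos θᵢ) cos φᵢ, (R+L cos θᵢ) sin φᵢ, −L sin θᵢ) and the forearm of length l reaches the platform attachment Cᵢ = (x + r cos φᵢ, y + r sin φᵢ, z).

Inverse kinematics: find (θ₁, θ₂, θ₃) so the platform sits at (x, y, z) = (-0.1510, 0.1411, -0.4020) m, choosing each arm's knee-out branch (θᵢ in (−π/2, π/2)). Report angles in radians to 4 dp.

rotate P by −φ1: (-0.1510, 0.1411, -0.4020)
  A cos θ + B sin θ = C:  0.2710·cos θ + -0.4020·sin θ = -0.2498
  γ=atan2(-0.4020,0.2710)=-0.9776;  ψ=arccos(-0.5153)=2.1122;  θ1=γ+ψ≈1.1346
rotate P by −φ2: (0.1977, 0.0602, -0.4020)
  e−x'=-0.0777;  (l²−L²−(e−x')²−y'²−z²)/2L = 0.0291
  θ2 = atan2(B,A) + arccos(C/0.4094) = -0.2621
rotate P by −φ3: (-0.0467, -0.2013, -0.4020)
  e−x'=0.1667;  (l²−L²−(e−x')²−y'²−z²)/2L = -0.1664
  γ=atan2(-0.4020,0.1667)=-1.1777;  ψ=arccos(-0.3824)=1.9632;  θ3=γ+ψ≈0.7854

θ₁ = 1.1346, θ₂ = -0.2621, θ₃ = 0.7854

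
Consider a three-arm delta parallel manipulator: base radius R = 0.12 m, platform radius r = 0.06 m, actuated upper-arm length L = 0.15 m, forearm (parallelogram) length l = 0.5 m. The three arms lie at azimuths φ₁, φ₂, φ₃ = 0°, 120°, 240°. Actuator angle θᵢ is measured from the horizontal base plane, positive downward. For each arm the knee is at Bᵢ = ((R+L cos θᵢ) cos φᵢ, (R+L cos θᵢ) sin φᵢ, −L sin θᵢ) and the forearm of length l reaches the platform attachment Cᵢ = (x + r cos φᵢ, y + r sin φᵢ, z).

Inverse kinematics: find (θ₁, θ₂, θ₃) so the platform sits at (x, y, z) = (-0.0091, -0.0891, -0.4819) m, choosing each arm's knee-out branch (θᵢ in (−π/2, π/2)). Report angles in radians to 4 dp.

arm 1 (φ=0.0°): x'=-0.0091, y'=-0.0891
  A cos θ + B sin θ = C:  0.0691·cos θ + -0.4819·sin θ = -0.0581
  γ=atan2(-0.4819,0.0691)=-1.4284;  ψ=arccos(-0.1194)=1.6905;  θ1=γ+ψ≈0.2621
rotate P by −φ2: (-0.0726, 0.0524, -0.4819)
  e−x'=0.1326;  (l²−L²−(e−x')²−y'²−z²)/2L = -0.0835
  θ2 = atan2(B,A) + arccos(C/0.4998) = 0.4365
rotate P by −φ3: (0.0817, 0.0367, -0.4819)
  e−x'=-0.0217;  (l²−L²−(e−x')²−y'²−z²)/2L = -0.0218
  θ3 = atan2(B,A) + arccos(C/0.4824) = 0.0002

θ₁ = 0.2621, θ₂ = 0.4365, θ₃ = 0.0002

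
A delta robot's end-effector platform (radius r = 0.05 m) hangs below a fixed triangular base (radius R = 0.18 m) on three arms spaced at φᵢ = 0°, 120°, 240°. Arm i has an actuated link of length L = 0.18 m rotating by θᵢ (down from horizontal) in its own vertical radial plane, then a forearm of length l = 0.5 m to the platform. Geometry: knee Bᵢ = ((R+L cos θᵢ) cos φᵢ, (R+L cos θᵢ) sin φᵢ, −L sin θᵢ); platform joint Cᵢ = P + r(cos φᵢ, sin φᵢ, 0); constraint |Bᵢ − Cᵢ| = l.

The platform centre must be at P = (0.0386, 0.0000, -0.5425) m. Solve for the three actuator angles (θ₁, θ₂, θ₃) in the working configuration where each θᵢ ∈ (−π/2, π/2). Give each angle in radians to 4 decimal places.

θ₁ = 0.6108, θ₂ = 0.7855, θ₃ = 0.7855

arm 1 (φ=0.0°): x'=0.0386, y'=0.0000
  A cos θ + B sin θ = C:  0.0914·cos θ + -0.5425·sin θ = -0.2363
  θ1 = atan2(B,A) + arccos(C/0.5501) = 0.6108
arm 2 (φ=120.0°): x'=-0.0193, y'=-0.0334
  A=0.1493, B=-0.5425, C=(l²−L²−A²−y'²−z²)/(2L)=-0.2781
  √(A²+B²)=0.5627;  θ2 = -1.3022+2.0878 ≈ 0.7855
arm 3 (φ=240.0°): x'=-0.0193, y'=0.0334
  e−x'=0.1493;  (l²−L²−(e−x')²−y'²−z²)/2L = -0.2781
  √(A²+B²)=0.5627;  θ3 = -1.3022+2.0878 ≈ 0.7855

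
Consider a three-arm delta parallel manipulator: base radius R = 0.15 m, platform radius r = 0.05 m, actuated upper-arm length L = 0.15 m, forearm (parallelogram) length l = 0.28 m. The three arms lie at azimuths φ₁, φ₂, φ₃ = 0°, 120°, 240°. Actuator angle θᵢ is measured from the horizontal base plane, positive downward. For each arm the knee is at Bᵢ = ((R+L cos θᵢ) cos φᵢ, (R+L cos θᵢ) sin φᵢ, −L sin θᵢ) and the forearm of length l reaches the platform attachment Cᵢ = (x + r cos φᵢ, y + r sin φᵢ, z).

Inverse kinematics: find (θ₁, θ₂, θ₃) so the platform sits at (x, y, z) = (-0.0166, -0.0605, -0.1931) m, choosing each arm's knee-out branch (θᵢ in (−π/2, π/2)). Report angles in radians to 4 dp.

θ₁ = 0.5232, θ₂ = 0.6984, θ₃ = -0.0876

φ1=0.0° → target in arm frame (-0.0166, -0.0605)
  e−x'=0.1166;  (l²−L²−(e−x')²−y'²−z²)/2L = 0.0045
  γ=atan2(-0.1931,0.1166)=-1.0276;  ψ=arccos(0.0200)=1.5507;  θ1=γ+ψ≈0.5232
φ2=120.0° → target in arm frame (-0.0441, 0.0446)
  e−x'=0.1441;  (l²−L²−(e−x')²−y'²−z²)/2L = -0.0138
  γ=atan2(-0.1931,0.1441)=-0.9297;  ψ=arccos(-0.0573)=1.6281;  θ2=γ+ψ≈0.6984
φ3=240.0° → target in arm frame (0.0607, 0.0159)
  A cos θ + B sin θ = C:  0.0393·cos θ + -0.1931·sin θ = 0.0561
  √(A²+B²)=0.1971;  θ3 = -1.3700+1.2824 ≈ -0.0876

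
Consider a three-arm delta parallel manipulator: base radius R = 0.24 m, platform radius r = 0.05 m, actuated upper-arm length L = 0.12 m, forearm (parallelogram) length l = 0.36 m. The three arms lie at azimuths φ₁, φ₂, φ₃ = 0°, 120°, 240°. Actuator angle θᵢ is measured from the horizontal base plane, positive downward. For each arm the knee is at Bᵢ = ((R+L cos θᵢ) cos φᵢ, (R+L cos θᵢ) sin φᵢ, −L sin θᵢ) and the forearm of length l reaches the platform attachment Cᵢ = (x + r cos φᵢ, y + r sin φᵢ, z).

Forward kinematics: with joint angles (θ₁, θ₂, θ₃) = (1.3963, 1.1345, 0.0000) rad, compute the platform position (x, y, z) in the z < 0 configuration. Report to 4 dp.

S1 = (0.2108·cos0.0°, 0.2108·sin0.0°, -0.1182) = (0.2108, 0.0000, -0.1182)
arm 2 at φ=120.0°: (R−r)+L cos θ2 = 0.2407;  S2 = (-0.1204, 0.2085, -0.1088)
arm 3 at φ=240.0°: (R−r)+L cos θ3 = 0.3100;  S3 = (-0.1550, -0.2685, 0.0000)
subtract pairs → two planes through P
linear system: -0.6624x+0.4169y = 0.0114−0.0188z; -0.7317x+-0.5369y = 0.0377−0.2364z
det = 0.6607;  x = -0.0330+0.1645z,  y = -0.0252+0.2161z
quadratic in z: (1.0737)z²+(0.1453)z+(-0.0555)=0, √Δ=0.5096 → z ∈ {-0.3049, 0.1696}; z = -0.3049 (taking z<0)
x = -0.0832, y = -0.0911

(-0.0832, -0.0911, -0.3049)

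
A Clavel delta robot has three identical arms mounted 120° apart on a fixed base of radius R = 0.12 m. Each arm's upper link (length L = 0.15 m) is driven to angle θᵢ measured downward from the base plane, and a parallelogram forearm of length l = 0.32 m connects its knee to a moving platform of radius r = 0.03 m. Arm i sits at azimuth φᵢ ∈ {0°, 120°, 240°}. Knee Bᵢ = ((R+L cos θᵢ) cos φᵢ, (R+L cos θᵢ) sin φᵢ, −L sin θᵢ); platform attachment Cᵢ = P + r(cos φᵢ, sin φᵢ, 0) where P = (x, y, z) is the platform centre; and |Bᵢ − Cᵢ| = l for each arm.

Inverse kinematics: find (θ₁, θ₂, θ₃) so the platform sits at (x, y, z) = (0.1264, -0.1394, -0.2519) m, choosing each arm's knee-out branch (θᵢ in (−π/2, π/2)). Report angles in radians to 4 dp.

φ1=0.0° → target in arm frame (0.1264, -0.1394)
  A cos θ + B sin θ = C:  -0.0364·cos θ + -0.2519·sin θ = -0.0144
  θ1 = atan2(B,A) + arccos(C/0.2545) = -0.0870
φ2=120.0° → target in arm frame (-0.1839, -0.0398)
  A cos θ + B sin θ = C:  0.2739·cos θ + -0.2519·sin θ = -0.2006
  √(A²+B²)=0.3721;  θ2 = -0.7435+2.1400 ≈ 1.3964
φ3=240.0° → target in arm frame (0.0575, 0.1792)
  A=0.0325, B=-0.2519, C=(l²−L²−A²−y'²−z²)/(2L)=-0.0557
  θ3 = atan2(B,A) + arccos(C/0.2540) = 0.3493

θ₁ = -0.0870, θ₂ = 1.3964, θ₃ = 0.3493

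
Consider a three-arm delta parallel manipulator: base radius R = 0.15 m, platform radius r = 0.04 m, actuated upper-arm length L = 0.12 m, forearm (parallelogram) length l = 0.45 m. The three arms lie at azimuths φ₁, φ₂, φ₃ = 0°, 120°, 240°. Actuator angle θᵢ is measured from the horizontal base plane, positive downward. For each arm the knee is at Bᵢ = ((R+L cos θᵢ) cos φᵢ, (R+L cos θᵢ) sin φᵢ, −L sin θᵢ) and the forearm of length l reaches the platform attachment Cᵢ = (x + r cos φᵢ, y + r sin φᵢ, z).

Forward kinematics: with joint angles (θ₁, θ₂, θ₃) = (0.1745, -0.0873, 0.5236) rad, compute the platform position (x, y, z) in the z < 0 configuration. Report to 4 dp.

(0.0084, 0.0790, -0.4055)

φ1=0.0°: virtual centre (0.2282, 0.0000, -0.0208), radius l
S2 = (0.2295·cos120.0°, 0.2295·sin120.0°, 0.0105) = (-0.1148, 0.1988, 0.0105)
φ3=240.0°: virtual centre (-0.1070, -0.1853, -0.0600), radius l
eliminate P² terms by subtracting sphere 1 from 2 and 3
[-0.6859 0.3976 0.0626]·P = 0.0003;  [-0.6703 -0.3705 -0.0783]·P = -0.0031
Cramer: x(z) = 0.0022-0.0153z;  y(z) = 0.0045-0.1838z
quadratic in z: (1.0340)z²+(0.0469)z+(-0.1510)=0, √Δ=0.7916 → z ∈ {-0.4055, 0.3601}; z = -0.4055 (taking z<0)
x = 0.0084, y = 0.0790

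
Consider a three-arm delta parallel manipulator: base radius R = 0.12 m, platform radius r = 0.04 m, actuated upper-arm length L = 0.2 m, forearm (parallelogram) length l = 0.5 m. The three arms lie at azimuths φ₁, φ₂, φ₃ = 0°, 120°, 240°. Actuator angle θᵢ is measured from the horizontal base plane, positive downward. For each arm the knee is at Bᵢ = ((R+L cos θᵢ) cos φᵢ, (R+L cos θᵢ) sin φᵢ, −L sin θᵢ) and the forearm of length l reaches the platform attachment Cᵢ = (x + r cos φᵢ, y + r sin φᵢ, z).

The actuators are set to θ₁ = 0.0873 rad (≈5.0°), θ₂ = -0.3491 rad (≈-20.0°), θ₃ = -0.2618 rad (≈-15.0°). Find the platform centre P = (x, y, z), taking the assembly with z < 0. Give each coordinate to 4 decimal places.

(-0.0688, 0.0129, -0.3762)

φ1=0.0°: virtual centre (0.2792, 0.0000, -0.0174), radius l
φ2=120.0°: virtual centre (-0.1340, 0.2320, 0.0684), radius l
O3 = (0.2732·cos240.0°, 0.2732·sin240.0°, 0.0518) = (-0.1366, -0.2366, 0.0518)
eliminate P² terms by subtracting sphere 1 from 2 and 3
[-0.8264 0.4641 0.1717]·P = -0.0018;  [-0.8317 -0.4732 0.1384]·P = -0.0010
Cramer: x(z) = 0.0017+0.1872z;  y(z) = -0.0009-0.0366z
into |P−O₁|² = l²: 1.0364z² + -0.0690z + -0.1727 = 0;  Δ = 0.7205;  z = -0.3762 or 0.4428 → z<0 root = -0.3762
x = -0.0688, y = 0.0129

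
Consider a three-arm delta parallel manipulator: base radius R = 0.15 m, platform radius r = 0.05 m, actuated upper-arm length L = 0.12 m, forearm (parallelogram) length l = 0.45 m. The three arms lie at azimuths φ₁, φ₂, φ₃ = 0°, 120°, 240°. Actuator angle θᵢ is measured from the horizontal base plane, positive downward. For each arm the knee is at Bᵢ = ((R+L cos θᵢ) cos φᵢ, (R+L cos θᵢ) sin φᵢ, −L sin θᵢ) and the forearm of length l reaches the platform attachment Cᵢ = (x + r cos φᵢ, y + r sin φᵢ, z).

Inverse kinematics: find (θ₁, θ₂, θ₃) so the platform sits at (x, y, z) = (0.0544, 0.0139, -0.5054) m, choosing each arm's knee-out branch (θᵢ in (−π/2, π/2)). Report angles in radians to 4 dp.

θ₁ = 0.6983, θ₂ = 0.9600, θ₃ = 1.0471

rotate P by −φ1: (0.0544, 0.0139, -0.5054)
  e−x'=0.0456;  (l²−L²−(e−x')²−y'²−z²)/2L = -0.2900
  θ1 = atan2(B,A) + arccos(C/0.5075) = 0.6983
arm 2 (φ=120.0°): x'=-0.0152, y'=-0.0541
  e−x'=0.1152;  (l²−L²−(e−x')²−y'²−z²)/2L = -0.3480
  √(A²+B²)=0.5184;  θ2 = -1.3468+2.3068 ≈ 0.9600
φ3=240.0° → target in arm frame (-0.0392, 0.0402)
  e−x'=0.1392;  (l²−L²−(e−x')²−y'²−z²)/2L = -0.3680
  √(A²+B²)=0.5242;  θ3 = -1.3020+2.3491 ≈ 1.0471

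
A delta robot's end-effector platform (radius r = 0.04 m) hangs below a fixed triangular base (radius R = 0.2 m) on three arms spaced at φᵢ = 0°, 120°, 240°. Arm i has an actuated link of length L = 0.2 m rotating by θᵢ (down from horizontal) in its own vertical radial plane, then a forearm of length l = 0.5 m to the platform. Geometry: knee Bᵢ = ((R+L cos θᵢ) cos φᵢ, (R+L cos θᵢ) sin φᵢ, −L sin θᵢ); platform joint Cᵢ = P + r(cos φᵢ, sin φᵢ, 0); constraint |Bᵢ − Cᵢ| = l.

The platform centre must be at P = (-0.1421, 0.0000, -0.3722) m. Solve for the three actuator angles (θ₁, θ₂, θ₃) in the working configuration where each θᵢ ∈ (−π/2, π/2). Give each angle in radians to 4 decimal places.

rotate P by −φ1: (-0.1421, 0.0000, -0.3722)
  A cos θ + B sin θ = C:  0.3021·cos θ + -0.3722·sin θ = -0.0495
  θ1 = atan2(B,A) + arccos(C/0.4794) = 0.7852
φ2=120.0° → target in arm frame (0.0710, 0.1231)
  A=0.0890, B=-0.3722, C=(l²−L²−A²−y'²−z²)/(2L)=0.1210
  θ2 = atan2(B,A) + arccos(C/0.3827) = -0.0872
arm 3 (φ=240.0°): x'=0.0711, y'=-0.1231
  A=0.0889, B=-0.3722, C=(l²−L²−A²−y'²−z²)/(2L)=0.1210
  √(A²+B²)=0.3827;  θ3 = -1.3362+1.2490 ≈ -0.0872

θ₁ = 0.7852, θ₂ = -0.0872, θ₃ = -0.0872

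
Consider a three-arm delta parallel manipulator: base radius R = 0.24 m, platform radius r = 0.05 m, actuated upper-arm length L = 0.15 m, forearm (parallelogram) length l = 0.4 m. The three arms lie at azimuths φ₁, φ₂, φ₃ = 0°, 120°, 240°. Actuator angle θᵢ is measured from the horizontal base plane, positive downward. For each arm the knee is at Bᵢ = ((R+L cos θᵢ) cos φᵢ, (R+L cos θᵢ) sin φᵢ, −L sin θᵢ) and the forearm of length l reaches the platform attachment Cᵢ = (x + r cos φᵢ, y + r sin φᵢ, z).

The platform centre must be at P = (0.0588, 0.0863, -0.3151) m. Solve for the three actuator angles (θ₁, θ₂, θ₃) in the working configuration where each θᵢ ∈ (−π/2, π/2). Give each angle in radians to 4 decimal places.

θ₁ = 0.2618, θ₂ = 0.3492, θ₃ = 1.1343

arm 1 (φ=0.0°): x'=0.0588, y'=0.0863
  A=0.1312, B=-0.3151, C=(l²−L²−A²−y'²−z²)/(2L)=0.0452
  √(A²+B²)=0.3413;  θ1 = -1.1763+1.4381 ≈ 0.2618
φ2=120.0° → target in arm frame (0.0453, -0.0941)
  A cos θ + B sin θ = C:  0.1447·cos θ + -0.3151·sin θ = 0.0281
  θ2 = atan2(B,A) + arccos(C/0.3467) = 0.3492
rotate P by −φ3: (-0.1041, 0.0078, -0.3151)
  A=0.2941, B=-0.3151, C=(l²−L²−A²−y'²−z²)/(2L)=-0.1612
  θ3 = atan2(B,A) + arccos(C/0.4311) = 1.1343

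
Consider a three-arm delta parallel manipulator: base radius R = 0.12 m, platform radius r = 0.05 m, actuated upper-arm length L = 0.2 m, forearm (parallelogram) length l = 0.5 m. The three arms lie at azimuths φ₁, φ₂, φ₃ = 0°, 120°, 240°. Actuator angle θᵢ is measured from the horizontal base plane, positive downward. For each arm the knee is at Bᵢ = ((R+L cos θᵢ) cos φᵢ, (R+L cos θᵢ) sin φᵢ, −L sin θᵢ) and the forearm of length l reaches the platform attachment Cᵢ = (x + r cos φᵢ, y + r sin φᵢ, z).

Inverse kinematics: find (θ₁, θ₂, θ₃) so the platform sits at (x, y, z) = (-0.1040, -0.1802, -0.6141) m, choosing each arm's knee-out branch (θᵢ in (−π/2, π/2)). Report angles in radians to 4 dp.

arm 1 (φ=0.0°): x'=-0.1040, y'=-0.1802
  A cos θ + B sin θ = C:  0.1740·cos θ + -0.6141·sin θ = -0.5747
  γ=atan2(-0.6141,0.1740)=-1.2947;  ψ=arccos(-0.9003)=2.6914;  θ1=γ+ψ≈1.3967
rotate P by −φ2: (-0.1041, 0.1802, -0.6141)
  A cos θ + B sin θ = C:  0.1741·cos θ + -0.6141·sin θ = -0.5747
  √(A²+B²)=0.6383;  θ2 = -1.2946+2.6914 ≈ 1.3968
rotate P by −φ3: (0.2081, 0.0000, -0.6141)
  A=-0.1381, B=-0.6141, C=(l²−L²−A²−y'²−z²)/(2L)=-0.4654
  θ3 = atan2(B,A) + arccos(C/0.6294) = 0.6112

θ₁ = 1.3967, θ₂ = 1.3968, θ₃ = 0.6112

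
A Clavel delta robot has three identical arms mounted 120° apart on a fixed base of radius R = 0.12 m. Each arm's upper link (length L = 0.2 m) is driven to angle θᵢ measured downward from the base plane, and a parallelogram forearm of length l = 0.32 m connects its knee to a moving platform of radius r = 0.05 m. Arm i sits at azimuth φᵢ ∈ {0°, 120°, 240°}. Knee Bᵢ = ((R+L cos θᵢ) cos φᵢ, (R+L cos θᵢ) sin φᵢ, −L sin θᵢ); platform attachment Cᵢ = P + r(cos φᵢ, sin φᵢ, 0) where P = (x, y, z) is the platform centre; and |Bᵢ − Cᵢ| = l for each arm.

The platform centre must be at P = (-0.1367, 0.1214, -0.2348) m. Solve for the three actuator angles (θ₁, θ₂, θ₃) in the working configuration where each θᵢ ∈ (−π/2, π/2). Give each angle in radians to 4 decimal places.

θ₁ = 1.1346, θ₂ = -0.3491, θ₃ = 0.7854

rotate P by −φ1: (-0.1367, 0.1214, -0.2348)
  e−x'=0.2067;  (l²−L²−(e−x')²−y'²−z²)/2L = -0.1255
  θ1 = atan2(B,A) + arccos(C/0.3128) = 1.1346
rotate P by −φ2: (0.1735, 0.0577, -0.2348)
  A=-0.1035, B=-0.2348, C=(l²−L²−A²−y'²−z²)/(2L)=-0.0169
  θ2 = atan2(B,A) + arccos(C/0.2566) = -0.3491
arm 3 (φ=240.0°): x'=-0.0368, y'=-0.1791
  e−x'=0.1068;  (l²−L²−(e−x')²−y'²−z²)/2L = -0.0905
  θ3 = atan2(B,A) + arccos(C/0.2579) = 0.7854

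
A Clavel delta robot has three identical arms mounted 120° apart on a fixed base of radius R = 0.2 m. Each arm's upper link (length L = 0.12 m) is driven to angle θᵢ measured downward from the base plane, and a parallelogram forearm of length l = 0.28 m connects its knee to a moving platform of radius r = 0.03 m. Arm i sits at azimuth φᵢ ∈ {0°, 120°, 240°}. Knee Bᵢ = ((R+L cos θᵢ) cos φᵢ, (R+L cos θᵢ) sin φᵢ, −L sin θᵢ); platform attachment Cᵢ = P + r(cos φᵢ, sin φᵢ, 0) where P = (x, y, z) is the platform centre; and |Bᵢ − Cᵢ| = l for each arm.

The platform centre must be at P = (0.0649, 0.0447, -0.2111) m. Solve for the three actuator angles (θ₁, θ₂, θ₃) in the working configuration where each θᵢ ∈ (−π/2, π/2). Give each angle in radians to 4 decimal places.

arm 1 (φ=0.0°): x'=0.0649, y'=0.0447
  A cos θ + B sin θ = C:  0.1051·cos θ + -0.2111·sin θ = 0.0266
  √(A²+B²)=0.2358;  θ1 = -1.1089+1.4576 ≈ 0.3487
φ2=120.0° → target in arm frame (0.0063, -0.0786)
  e−x'=0.1637;  (l²−L²−(e−x')²−y'²−z²)/2L = -0.0564
  √(A²+B²)=0.2672;  θ2 = -0.9111+1.7836 ≈ 0.8726
φ3=240.0° → target in arm frame (-0.0712, 0.0339)
  e−x'=0.2412;  (l²−L²−(e−x')²−y'²−z²)/2L = -0.1661
  √(A²+B²)=0.3205;  θ3 = -0.7190+2.1157 ≈ 1.3966

θ₁ = 0.3487, θ₂ = 0.8726, θ₃ = 1.3966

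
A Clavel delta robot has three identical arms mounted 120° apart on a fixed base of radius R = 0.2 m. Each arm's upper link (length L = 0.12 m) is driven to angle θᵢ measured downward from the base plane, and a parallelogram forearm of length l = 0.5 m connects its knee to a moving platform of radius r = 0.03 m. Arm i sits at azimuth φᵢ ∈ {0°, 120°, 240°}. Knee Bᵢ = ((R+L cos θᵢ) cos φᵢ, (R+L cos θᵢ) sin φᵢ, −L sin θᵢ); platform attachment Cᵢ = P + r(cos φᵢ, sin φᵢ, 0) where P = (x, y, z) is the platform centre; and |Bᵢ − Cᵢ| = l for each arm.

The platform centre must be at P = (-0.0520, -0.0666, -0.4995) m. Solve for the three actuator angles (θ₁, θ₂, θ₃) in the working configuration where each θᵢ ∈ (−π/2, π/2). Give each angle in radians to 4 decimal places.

θ₁ = 0.9598, θ₂ = 0.8726, θ₃ = 0.3487

rotate P by −φ1: (-0.0520, -0.0666, -0.4995)
  e−x'=0.2220;  (l²−L²−(e−x')²−y'²−z²)/2L = -0.2817
  √(A²+B²)=0.5466;  θ1 = -1.1526+2.1123 ≈ 0.9598
φ2=120.0° → target in arm frame (-0.0317, 0.0783)
  A cos θ + B sin θ = C:  0.2017·cos θ + -0.4995·sin θ = -0.2530
  θ2 = atan2(B,A) + arccos(C/0.5387) = 0.8726
arm 3 (φ=240.0°): x'=0.0837, y'=-0.0117
  A=0.0863, B=-0.4995, C=(l²−L²−A²−y'²−z²)/(2L)=-0.0895
  θ3 = atan2(B,A) + arccos(C/0.5069) = 0.3487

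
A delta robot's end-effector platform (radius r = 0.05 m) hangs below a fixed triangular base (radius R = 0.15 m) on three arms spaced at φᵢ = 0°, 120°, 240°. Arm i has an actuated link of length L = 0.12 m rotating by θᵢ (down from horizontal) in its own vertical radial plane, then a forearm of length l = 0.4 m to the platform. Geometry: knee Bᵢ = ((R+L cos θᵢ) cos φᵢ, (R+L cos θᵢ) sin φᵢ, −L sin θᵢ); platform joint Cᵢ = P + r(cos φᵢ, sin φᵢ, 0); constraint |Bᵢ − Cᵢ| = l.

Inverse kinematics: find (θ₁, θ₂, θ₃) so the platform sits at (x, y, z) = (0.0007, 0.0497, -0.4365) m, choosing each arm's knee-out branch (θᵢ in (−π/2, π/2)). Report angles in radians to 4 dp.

rotate P by −φ1: (0.0007, 0.0497, -0.4365)
  A cos θ + B sin θ = C:  0.0993·cos θ + -0.4365·sin θ = -0.2386
  θ1 = atan2(B,A) + arccos(C/0.4477) = 0.7858
arm 2 (φ=120.0°): x'=0.0427, y'=-0.0255
  e−x'=0.0573;  (l²−L²−(e−x')²−y'²−z²)/2L = -0.2036
  γ=atan2(-0.4365,0.0573)=-1.4403;  ψ=arccos(-0.4625)=2.0516;  θ2=γ+ψ≈0.6113
rotate P by −φ3: (-0.0434, -0.0242, -0.4365)
  A=0.1434, B=-0.4365, C=(l²−L²−A²−y'²−z²)/(2L)=-0.2753
  θ3 = atan2(B,A) + arccos(C/0.4594) = 0.9600

θ₁ = 0.7858, θ₂ = 0.6113, θ₃ = 0.9600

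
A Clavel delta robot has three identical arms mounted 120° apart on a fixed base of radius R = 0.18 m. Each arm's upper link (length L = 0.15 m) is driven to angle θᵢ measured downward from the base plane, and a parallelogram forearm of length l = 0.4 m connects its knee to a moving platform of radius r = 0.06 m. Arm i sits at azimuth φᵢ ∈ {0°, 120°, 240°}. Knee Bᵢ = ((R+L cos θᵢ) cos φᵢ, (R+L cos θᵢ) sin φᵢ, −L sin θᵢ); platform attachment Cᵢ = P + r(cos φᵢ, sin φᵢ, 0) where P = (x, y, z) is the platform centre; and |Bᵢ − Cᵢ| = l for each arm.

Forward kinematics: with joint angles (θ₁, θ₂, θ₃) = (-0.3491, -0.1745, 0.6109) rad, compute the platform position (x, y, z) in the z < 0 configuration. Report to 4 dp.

(0.0641, 0.0814, -0.2873)

arm 1 at φ=0.0°: ρ1 = 0.2610;  centre 1 = (0.2610, 0.0000, 0.0513)
arm 2 at φ=120.0°: ρ2 = 0.2677;  centre 2 = (-0.1339, 0.2319, 0.0260)
φ3=240.0°: virtual centre (-0.1214, -0.2103, -0.0860), radius l
|centre ₂|²−|centre ₁|² = 0.0016;  |centre ₃|²−|centre ₁|² = -0.0043
plane₁₂: -0.7896x+0.4637y+-0.0505z = 0.0016
Cramer: x(z) = 0.0019-0.2164z;  y(z) = 0.0068-0.2596z
quadratic in z: (1.1142)z²+(0.0060)z+(-0.0902)=0, √Δ=0.6342 → z ∈ {-0.2873, 0.2819}; z = -0.2873 (taking z<0)
x = 0.0641, y = 0.0814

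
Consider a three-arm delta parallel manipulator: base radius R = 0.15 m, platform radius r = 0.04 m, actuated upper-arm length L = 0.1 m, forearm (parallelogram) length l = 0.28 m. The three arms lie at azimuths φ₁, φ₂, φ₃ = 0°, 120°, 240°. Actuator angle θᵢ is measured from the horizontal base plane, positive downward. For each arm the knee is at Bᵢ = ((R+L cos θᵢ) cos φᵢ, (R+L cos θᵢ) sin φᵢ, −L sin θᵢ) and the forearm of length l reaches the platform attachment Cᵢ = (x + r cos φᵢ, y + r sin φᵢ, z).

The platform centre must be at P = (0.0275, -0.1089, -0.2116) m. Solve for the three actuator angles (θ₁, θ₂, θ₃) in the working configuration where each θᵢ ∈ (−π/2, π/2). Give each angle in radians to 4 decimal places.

rotate P by −φ1: (0.0275, -0.1089, -0.2116)
  A=0.0825, B=-0.2116, C=(l²−L²−A²−y'²−z²)/(2L)=0.0248
  θ1 = atan2(B,A) + arccos(C/0.2271) = 0.2623
arm 2 (φ=120.0°): x'=-0.1081, y'=0.0306
  A=0.2181, B=-0.2116, C=(l²−L²−A²−y'²−z²)/(2L)=-0.1243
  θ2 = atan2(B,A) + arccos(C/0.3038) = 1.2219
φ3=240.0° → target in arm frame (0.0806, 0.0783)
  A=0.0294, B=-0.2116, C=(l²−L²−A²−y'²−z²)/(2L)=0.0832
  θ3 = atan2(B,A) + arccos(C/0.2136) = -0.2616

θ₁ = 0.2623, θ₂ = 1.2219, θ₃ = -0.2616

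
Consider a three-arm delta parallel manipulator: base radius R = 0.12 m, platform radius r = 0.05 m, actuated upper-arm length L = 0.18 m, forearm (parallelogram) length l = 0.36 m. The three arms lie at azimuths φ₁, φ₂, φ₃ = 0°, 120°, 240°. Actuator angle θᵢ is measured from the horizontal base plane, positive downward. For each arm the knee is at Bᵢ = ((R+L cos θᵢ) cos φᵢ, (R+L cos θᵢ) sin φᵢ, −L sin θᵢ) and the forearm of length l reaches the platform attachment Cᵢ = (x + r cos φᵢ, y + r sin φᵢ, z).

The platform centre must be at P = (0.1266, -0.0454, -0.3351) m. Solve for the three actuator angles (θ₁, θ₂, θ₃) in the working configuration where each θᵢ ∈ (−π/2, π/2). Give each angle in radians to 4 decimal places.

θ₁ = -0.0002, θ₂ = 0.8725, θ₃ = 0.6105

φ1=0.0° → target in arm frame (0.1266, -0.0454)
  A=-0.0566, B=-0.3351, C=(l²−L²−A²−y'²−z²)/(2L)=-0.0565
  γ=atan2(-0.3351,-0.0566)=-1.7381;  ψ=arccos(-0.1664)=1.7380;  θ1=γ+ψ≈-0.0002
arm 2 (φ=120.0°): x'=-0.1026, y'=-0.0869
  A=0.1726, B=-0.3351, C=(l²−L²−A²−y'²−z²)/(2L)=-0.1457
  √(A²+B²)=0.3769;  θ2 = -1.0951+1.9676 ≈ 0.8725
φ3=240.0° → target in arm frame (-0.0240, 0.1323)
  A cos θ + B sin θ = C:  0.0940·cos θ + -0.3351·sin θ = -0.1151
  γ=atan2(-0.3351,0.0940)=-1.2974;  ψ=arccos(-0.3307)=1.9079;  θ3=γ+ψ≈0.6105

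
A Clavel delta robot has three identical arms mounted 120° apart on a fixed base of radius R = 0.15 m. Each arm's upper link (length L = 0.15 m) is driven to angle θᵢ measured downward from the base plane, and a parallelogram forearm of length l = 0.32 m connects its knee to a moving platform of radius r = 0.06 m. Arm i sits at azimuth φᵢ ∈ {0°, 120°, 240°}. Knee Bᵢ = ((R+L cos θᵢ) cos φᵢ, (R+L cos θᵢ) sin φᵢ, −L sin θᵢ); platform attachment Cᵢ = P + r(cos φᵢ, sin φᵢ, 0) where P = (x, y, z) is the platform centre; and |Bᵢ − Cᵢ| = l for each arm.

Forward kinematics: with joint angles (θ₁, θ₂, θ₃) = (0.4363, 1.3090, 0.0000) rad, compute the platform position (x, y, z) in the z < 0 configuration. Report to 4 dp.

φ1=0.0°: virtual centre (0.2259, 0.0000, -0.0634), radius l
centre 2 = (0.1288·cos120.0°, 0.1288·sin120.0°, -0.1449) = (-0.0644, 0.1116, -0.1449)
arm 3 at φ=240.0°: ρ3 = 0.2400;  centre 3 = (-0.1200, -0.2078, 0.0000)
|centre ₂|²−|centre ₁|² = -0.0175;  |centre ₃|²−|centre ₁|² = 0.0025
[-0.5807 0.2231 -0.1630]·P = -0.0175;  [-0.6919 -0.4157 0.1268]·P = 0.0025
det = 0.3958;  x = 0.0169+-0.0997z,  y = -0.0343+0.4710z
quadratic in z: (1.2318)z²+(0.1362)z+(-0.0535)=0, √Δ=0.5313 → z ∈ {-0.2709, 0.1604}; z = -0.2709 (taking z<0)
x = 0.0440, y = -0.1619

(0.0440, -0.1619, -0.2709)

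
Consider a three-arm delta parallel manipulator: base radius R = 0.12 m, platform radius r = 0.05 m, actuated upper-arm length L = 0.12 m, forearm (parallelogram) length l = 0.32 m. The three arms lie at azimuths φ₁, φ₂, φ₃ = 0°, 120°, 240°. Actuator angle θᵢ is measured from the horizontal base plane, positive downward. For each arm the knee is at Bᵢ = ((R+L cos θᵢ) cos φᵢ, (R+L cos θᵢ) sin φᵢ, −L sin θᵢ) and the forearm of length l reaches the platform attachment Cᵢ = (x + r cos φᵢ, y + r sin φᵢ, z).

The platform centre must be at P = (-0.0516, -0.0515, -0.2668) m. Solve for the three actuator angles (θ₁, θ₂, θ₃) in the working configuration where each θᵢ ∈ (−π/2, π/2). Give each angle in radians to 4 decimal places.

φ1=0.0° → target in arm frame (-0.0516, -0.0515)
  A cos θ + B sin θ = C:  0.1216·cos θ + -0.2668·sin θ = -0.0026
  γ=atan2(-0.2668,0.1216)=-1.1432;  ψ=arccos(-0.0088)=1.5796;  θ1=γ+ψ≈0.4365
arm 2 (φ=120.0°): x'=-0.0188, y'=0.0704
  A cos θ + B sin θ = C:  0.0888·cos θ + -0.2668·sin θ = 0.0165
  γ=atan2(-0.2668,0.0888)=-1.2495;  ψ=arccos(0.0588)=1.5119;  θ2=γ+ψ≈0.2624
φ3=240.0° → target in arm frame (0.0704, -0.0189)
  A=-0.0004, B=-0.2668, C=(l²−L²−A²−y'²−z²)/(2L)=0.0686
  θ3 = atan2(B,A) + arccos(C/0.2668) = -0.2615

θ₁ = 0.4365, θ₂ = 0.2624, θ₃ = -0.2615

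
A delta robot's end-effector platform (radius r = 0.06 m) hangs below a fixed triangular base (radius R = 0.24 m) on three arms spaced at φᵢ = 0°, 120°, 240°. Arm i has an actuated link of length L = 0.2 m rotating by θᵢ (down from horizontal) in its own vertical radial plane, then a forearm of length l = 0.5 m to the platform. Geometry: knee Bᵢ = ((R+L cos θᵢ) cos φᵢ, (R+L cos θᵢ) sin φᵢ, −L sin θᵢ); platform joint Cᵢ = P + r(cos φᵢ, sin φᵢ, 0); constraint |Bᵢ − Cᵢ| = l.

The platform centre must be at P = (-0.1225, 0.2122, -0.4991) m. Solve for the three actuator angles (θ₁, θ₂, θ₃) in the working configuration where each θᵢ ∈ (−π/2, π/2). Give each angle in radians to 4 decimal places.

θ₁ = 1.3965, θ₂ = 0.0874, θ₃ = 1.3966

rotate P by −φ1: (-0.1225, 0.2122, -0.4991)
  A=0.3025, B=-0.4991, C=(l²−L²−A²−y'²−z²)/(2L)=-0.4391
  √(A²+B²)=0.5836;  θ1 = -1.0259+2.4224 ≈ 1.3965
rotate P by −φ2: (0.2450, 0.0000, -0.4991)
  A cos θ + B sin θ = C:  -0.0650·cos θ + -0.4991·sin θ = -0.1083
  γ=atan2(-0.4991,-0.0650)=-1.7003;  ψ=arccos(-0.2152)=1.7877;  θ2=γ+ψ≈0.0874
φ3=240.0° → target in arm frame (-0.1225, -0.2122)
  A=0.3025, B=-0.4991, C=(l²−L²−A²−y'²−z²)/(2L)=-0.4391
  γ=atan2(-0.4991,0.3025)=-1.0259;  ψ=arccos(-0.7524)=2.4225;  θ3=γ+ψ≈1.3966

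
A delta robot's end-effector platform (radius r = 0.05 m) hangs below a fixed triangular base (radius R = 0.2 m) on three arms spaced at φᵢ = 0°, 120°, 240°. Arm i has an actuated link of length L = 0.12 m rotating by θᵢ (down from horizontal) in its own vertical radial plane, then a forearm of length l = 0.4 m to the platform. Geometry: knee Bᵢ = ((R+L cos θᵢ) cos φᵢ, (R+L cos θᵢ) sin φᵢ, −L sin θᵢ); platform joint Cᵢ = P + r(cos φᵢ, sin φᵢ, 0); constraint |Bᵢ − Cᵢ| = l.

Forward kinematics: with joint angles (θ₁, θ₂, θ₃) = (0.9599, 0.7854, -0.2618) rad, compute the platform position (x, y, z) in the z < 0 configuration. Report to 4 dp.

(-0.0811, -0.0996, -0.3434)

S1 = (0.2188·cos0.0°, 0.2188·sin0.0°, -0.0983) = (0.2188, 0.0000, -0.0983)
arm 2 at φ=120.0°: e+L cos θ2 = 0.2349;  S2 = (-0.1174, 0.2034, -0.0849)
arm 3 at φ=240.0°: e+L cos θ3 = 0.2659;  S3 = (-0.1330, -0.2303, 0.0311)
eliminate P² terms by subtracting sphere 1 from 2 and 3
linear system: -0.6725x+0.4068y = 0.0048−0.0269z; -0.7036x+-0.4606y = 0.0141−0.2587z
det = 0.5959;  x = -0.0134+0.1974z,  y = -0.0103+0.2602z
sphere 1 gives Az²+Bz+C=0 with A=1.1067, B=0.0996, C=-0.0963;  B²−4AC=0.4363;  roots -0.3434, 0.2534;  negative root z = -0.3434
x = -0.0811, y = -0.0996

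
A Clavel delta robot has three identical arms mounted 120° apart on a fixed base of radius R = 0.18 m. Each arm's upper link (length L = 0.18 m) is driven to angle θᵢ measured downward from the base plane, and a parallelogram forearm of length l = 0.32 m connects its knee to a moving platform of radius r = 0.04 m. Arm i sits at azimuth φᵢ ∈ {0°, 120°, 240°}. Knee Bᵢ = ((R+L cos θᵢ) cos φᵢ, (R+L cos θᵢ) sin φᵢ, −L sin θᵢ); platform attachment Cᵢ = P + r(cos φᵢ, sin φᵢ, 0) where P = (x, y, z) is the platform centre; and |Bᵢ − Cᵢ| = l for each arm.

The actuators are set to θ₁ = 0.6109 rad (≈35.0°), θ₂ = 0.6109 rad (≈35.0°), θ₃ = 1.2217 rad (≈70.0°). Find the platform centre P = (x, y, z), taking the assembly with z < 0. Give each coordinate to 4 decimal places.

(0.0458, 0.0793, -0.2974)

φ1=0.0°: virtual centre (0.2874, 0.0000, -0.1032), radius l
arm 2 at φ=120.0°: (R−r)+L cos θ2 = 0.2874;  O2 = (-0.1437, 0.2489, -0.1032)
O3 = (0.2016·cos240.0°, 0.2016·sin240.0°, -0.1691) = (-0.1008, -0.1746, -0.1691)
eliminate P² terms by subtracting sphere 1 from 2 and 3
[-0.8623 0.4979 0.0000]·P = 0.0000;  [-0.7765 -0.3491 -0.1318]·P = -0.0240
det = 0.6876;  x = 0.0174+-0.0954z,  y = 0.0302+-0.1653z
into |P−O₁|² = l²: 1.0364z² + 0.2481z + -0.0179 = 0;  Δ = 0.1358;  z = -0.2974 or 0.0581 → z<0 root = -0.2974
x = 0.0458, y = 0.0793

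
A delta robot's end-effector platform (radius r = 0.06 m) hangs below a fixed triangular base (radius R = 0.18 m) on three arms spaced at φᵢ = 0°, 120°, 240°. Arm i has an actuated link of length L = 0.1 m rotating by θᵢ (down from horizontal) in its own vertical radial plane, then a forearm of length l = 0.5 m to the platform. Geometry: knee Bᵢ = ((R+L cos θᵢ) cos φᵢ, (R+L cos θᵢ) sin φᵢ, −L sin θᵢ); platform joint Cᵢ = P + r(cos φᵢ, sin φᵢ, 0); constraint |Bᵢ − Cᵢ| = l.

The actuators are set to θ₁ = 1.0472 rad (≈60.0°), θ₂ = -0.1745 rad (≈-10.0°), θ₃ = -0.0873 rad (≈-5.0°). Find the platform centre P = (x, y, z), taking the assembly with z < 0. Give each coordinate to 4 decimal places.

arm 1 at φ=0.0°: ρ1 = 0.1700;  O1 = (0.1700, 0.0000, -0.0866)
φ2=120.0°: virtual centre (-0.1092, 0.1892, 0.0174), radius l
arm 3 at φ=240.0°: ρ3 = 0.2196;  O3 = (-0.1098, -0.1902, 0.0087)
|O₂|²−|O₁|² = 0.0116;  |O₃|²−|O₁|² = 0.0119
linear system: -0.5585x+0.3784y = 0.0116−0.2079z; -0.5596x+-0.3804y = 0.0119−0.1906z
det = 0.4242;  x = -0.0211+0.3565z,  y = -0.0003+-0.0233z
into |P−O₁|² = l²: 1.1276z² + 0.0370z + -0.2060 = 0;  Δ = 0.9305;  z = -0.4441 or 0.4113 → z<0 root = -0.4441
x = -0.1794, y = 0.0100

(-0.1794, 0.0100, -0.4441)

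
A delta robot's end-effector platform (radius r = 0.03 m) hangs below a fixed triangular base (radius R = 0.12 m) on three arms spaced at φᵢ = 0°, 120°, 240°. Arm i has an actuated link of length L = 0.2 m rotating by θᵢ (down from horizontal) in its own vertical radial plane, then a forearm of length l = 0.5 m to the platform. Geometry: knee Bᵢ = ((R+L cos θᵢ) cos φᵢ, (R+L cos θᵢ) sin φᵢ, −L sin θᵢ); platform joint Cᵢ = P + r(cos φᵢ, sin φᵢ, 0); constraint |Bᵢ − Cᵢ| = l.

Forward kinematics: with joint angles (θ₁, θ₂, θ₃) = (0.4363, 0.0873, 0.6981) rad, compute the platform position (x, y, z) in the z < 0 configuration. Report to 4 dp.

(-0.0064, 0.1246, -0.4812)

centre 1 = (0.2713·cos0.0°, 0.2713·sin0.0°, -0.0845) = (0.2713, 0.0000, -0.0845)
centre 2 = (0.2892·cos120.0°, 0.2892·sin120.0°, -0.0174) = (-0.1446, 0.2505, -0.0174)
φ3=240.0°: virtual centre (-0.1216, -0.2106, -0.1286), radius l
eliminate P² terms by subtracting sphere 1 from 2 and 3
plane₁₂: -0.8318x+0.5010y+0.1342z = 0.0032
det = 0.7440;  x = 0.0016+0.0167z,  y = 0.0091+-0.2401z
into |P−centre ₁|² = l²: 1.0579z² + 0.1557z + -0.1700 = 0;  Δ = 0.7438;  z = -0.4812 or 0.3340 → z<0 root = -0.4812
x = -0.0064, y = 0.1246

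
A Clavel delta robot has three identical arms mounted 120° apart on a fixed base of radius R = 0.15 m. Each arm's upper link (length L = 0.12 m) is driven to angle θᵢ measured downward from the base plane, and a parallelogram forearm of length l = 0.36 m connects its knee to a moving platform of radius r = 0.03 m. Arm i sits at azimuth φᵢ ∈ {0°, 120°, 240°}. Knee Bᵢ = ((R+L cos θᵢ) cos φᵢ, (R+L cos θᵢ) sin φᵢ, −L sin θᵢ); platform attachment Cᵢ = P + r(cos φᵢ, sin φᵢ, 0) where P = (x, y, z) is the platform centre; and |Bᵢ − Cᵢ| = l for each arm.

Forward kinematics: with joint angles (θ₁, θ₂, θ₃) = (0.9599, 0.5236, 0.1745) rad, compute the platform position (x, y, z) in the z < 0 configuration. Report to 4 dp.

arm 1 at φ=0.0°: (R−r)+L cos θ1 = 0.1888;  S1 = (0.1888, 0.0000, -0.0983)
S2 = (0.2239·cos120.0°, 0.2239·sin120.0°, -0.0600) = (-0.1120, 0.1939, -0.0600)
φ3=240.0°: virtual centre (-0.1191, -0.2063, -0.0208), radius l
|S₂|²−|S₁|² = 0.0084;  |S₃|²−|S₁|² = 0.0118
plane₁₂: -0.6016x+0.3878y+0.0766z = 0.0084
det = 0.4870;  x = -0.0166+0.1883z,  y = -0.0040+0.0945z
sphere 1 gives Az²+Bz+C=0 with A=1.0444, B=0.1185, C=-0.0777;  B²−4AC=0.3388;  roots -0.3354, 0.2219;  negative root z = -0.3354
x = -0.0797, y = -0.0357

(-0.0797, -0.0357, -0.3354)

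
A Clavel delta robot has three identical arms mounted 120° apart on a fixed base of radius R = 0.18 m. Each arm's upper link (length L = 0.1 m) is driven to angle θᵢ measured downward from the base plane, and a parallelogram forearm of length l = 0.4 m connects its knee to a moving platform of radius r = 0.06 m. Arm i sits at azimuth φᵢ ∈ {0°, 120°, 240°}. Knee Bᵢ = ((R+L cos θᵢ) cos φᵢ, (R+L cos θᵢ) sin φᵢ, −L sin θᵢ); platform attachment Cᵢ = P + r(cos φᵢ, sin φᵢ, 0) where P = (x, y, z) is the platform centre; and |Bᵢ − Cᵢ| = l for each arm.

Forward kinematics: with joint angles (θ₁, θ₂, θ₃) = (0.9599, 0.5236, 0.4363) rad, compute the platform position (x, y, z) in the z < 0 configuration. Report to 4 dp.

S1 = (0.1774·cos0.0°, 0.1774·sin0.0°, -0.0819) = (0.1774, 0.0000, -0.0819)
φ2=120.0°: virtual centre (-0.1033, 0.1789, -0.0500), radius l
S3 = (0.2106·cos240.0°, 0.2106·sin240.0°, -0.0423) = (-0.1053, -0.1824, -0.0423)
eliminate P² terms by subtracting sphere 1 from 2 and 3
plane₁₂: -0.5613x+0.3578y+0.0638z = 0.0070
Cramer: x(z) = -0.0133+0.1269z;  y(z) = -0.0013+0.0207z
into |P−S₁|² = l²: 1.0165z² + 0.1154z + -0.1169 = 0;  Δ = 0.4888;  z = -0.4006 or 0.2871 → z<0 root = -0.4006
x = -0.0642, y = -0.0096

(-0.0642, -0.0096, -0.4006)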